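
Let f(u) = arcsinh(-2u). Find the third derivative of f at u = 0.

8

Compute the successive derivatives at the expansion point and divide by k!.
From the series, [u^3] f = 4/3; multiply by 3! = 6 to get 8.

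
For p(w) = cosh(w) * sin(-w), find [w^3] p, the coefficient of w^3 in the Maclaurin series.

Write out both Maclaurin series and multiply, keeping only the needed powers.
p(0) = 0
p′(0) = -1
p′′(0) = 0
p′′′(0) = -2

-1/3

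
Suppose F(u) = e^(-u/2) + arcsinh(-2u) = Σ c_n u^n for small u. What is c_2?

Expand each term separately and add.
[u^0] = 1;  [u^1] = -5/2;  [u^2] = 1/8.

1/8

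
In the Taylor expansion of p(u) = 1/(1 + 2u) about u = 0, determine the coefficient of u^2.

p(0) = 1
p′(0) = -2
p′′(0) = 8
So c_2 = p′′(0)/2! = 4.

4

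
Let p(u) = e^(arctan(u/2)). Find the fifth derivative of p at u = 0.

5/32

Substitute the inner expansion into the outer series and collect powers.
The coefficient of u^5 in the expansion is 1/768, so p^(5)(0) = 5! * (1/768) = 5/32.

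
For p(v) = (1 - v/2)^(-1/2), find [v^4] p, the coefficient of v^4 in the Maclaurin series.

35/2048

p(0) = 1
p′(0) = 1/4
p′′(0) = 3/16
p′′′(0) = 15/64
p^(4)(0) = 105/256
So c_4 = p^(4)(0)/4! = 35/2048.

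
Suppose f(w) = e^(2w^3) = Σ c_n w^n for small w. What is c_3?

2

Differentiate repeatedly and evaluate at the center.
f(0) = 1
f′(0) = 0
f′′(0) = 0
f′′′(0) = 12
Then c_k = f^(k)(0)/k! gives each Taylor coefficient.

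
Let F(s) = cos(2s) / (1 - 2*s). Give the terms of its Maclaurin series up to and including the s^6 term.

1556*s^6/45 + 52*s^5/3 + 26*s^4/3 + 4*s^3 + 2*s^2 + 2*s + 1

Expand 1/(denominator) as a geometric series and multiply by the numerator's series.
F(0) = 1
F′(0) = 2
F′′(0) = 4
F′′′(0) = 24
F^(4)(0) = 208
F^(5)(0) = 2080
F^(6)(0) = 24896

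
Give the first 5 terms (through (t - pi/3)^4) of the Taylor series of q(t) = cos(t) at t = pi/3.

(t - pi/3)^4/48 + sqrt(3)*(t - pi/3)^3/12 - (t - pi/3)^2/4 - sqrt(3)*(t - pi/3)/2 + 1/2

q(pi/3) = 1/2
q′(pi/3) = -sqrt(3)/2
q′′(pi/3) = -1/2
q′′′(pi/3) = sqrt(3)/2
q^(4)(pi/3) = 1/2
The Taylor polynomial is Σ q^(k)(pi/3)/k! · (t - pi/3)^k.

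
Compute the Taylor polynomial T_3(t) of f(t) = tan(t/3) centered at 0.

t^3/81 + t/3

Apply the Taylor formula c_k = f^(k)(a)/k!.
f(0) = 0
f′(0) = 1/3
f′′(0) = 0
f′′′(0) = 2/27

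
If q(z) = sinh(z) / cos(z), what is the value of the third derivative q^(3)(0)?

4

Invert the denominator's series and multiply.
The coefficient of z^3 in the expansion is 2/3, so q′′′(0) = 3! * (2/3) = 4.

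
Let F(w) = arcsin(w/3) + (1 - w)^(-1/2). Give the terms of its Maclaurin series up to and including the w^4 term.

Add the two expansions coefficient-wise.
[w^0] = 1;  [w^1] = 5/6;  [w^2] = 3/8;  [w^3] = 413/1296;  [w^4] = 35/128.

35*w^4/128 + 413*w^3/1296 + 3*w^2/8 + 5*w/6 + 1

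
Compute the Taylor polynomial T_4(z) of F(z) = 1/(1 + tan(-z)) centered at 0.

Substitute the inner expansion into the outer series and collect powers.
[z^0] = 1;  [z^1] = 1;  [z^2] = 1;  [z^3] = 4/3;  [z^4] = 5/3.

5*z^4/3 + 4*z^3/3 + z^2 + z + 1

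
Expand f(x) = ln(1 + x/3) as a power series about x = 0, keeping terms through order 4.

f(0) = 0
f′(0) = 1/3
f′′(0) = -1/9
f′′′(0) = 2/27
f^(4)(0) = -2/27
Dividing each by k! gives the coefficients c_0, ..., c_4.

-x^4/324 + x^3/81 - x^2/18 + x/3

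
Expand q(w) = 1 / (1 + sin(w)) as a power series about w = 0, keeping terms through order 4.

2*w^4/3 - 5*w^3/6 + w^2 - w + 1

Use the geometric series for the reciprocal, then substitute.
q(0) = 1
q′(0) = -1
q′′(0) = 2
q′′′(0) = -5
q^(4)(0) = 16
The Taylor polynomial is Σ q^(k)(0)/k! · w^k.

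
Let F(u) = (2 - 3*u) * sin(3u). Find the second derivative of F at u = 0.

Shift and add copies of the series according to the polynomial's terms.
From the series, [u^2] F = -9; multiply by 2! = 2 to get -18.

-18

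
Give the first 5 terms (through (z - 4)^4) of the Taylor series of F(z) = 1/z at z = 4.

(z - 4)^4/1024 - (z - 4)^3/256 + (z - 4)^2/64 - (z - 4)/16 + 1/4

Apply the Taylor formula c_k = f^(k)(a)/k!.
F(4) = 1/4
F′(4) = -1/16
F′′(4) = 1/32
F′′′(4) = -3/128
F^(4)(4) = 3/128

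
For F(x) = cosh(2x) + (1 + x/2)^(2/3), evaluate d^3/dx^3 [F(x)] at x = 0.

1/27

Combine the two series term by term.
From the series, [x^3] F = 1/162; multiply by 3! = 6 to get 1/27.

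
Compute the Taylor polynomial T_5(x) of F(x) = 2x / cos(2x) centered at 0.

20*x^5/3 + 4*x^3 + 2*x

Divide the numerator series by the denominator series (power-series long division).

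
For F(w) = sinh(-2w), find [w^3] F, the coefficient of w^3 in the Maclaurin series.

-4/3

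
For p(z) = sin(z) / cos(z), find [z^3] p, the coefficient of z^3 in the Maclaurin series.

1/3

Invert the denominator's series and multiply.
So c_3 = p′′′(0)/3! = 1/3.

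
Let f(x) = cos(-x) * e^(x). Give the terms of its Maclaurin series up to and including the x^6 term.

Take the Cauchy product of the two expansions.
[x^0] = 1;  [x^1] = 1;  [x^2] = 0;  [x^3] = -1/3;  [x^4] = -1/6;  [x^5] = -1/30;  [x^6] = 0.

-x^5/30 - x^4/6 - x^3/3 + x + 1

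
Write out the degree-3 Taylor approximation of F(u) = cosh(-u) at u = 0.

[u^0] = 1;  [u^1] = 0;  [u^2] = 1/2;  [u^3] = 0.

u^2/2 + 1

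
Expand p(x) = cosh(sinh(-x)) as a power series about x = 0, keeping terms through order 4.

Substitute the inner expansion into the outer series and collect powers.
p(0) = 1
p′(0) = 0
p′′(0) = 1
p′′′(0) = 0
p^(4)(0) = 5

5*x^4/24 + x^2/2 + 1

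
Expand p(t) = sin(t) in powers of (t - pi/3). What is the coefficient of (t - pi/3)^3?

p(pi/3) = sqrt(3)/2
p′(pi/3) = 1/2
p′′(pi/3) = -sqrt(3)/2
p′′′(pi/3) = -1/2
So c_3 = p′′′(pi/3)/3! = -1/12.

-1/12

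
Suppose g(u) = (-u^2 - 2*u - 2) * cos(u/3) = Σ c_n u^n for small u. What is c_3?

1/9

Distribute the polynomial across the series and collect like powers.
g(0) = -2
g′(0) = -2
g′′(0) = -16/9
g′′′(0) = 2/3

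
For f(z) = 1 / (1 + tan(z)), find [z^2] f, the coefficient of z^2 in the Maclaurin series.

Expand as Σ (-1)^k u^k with u equal to the inner function's series.
f(0) = 1
f′(0) = -1
f′′(0) = 2
So c_2 = f′′(0)/2! = 1.

1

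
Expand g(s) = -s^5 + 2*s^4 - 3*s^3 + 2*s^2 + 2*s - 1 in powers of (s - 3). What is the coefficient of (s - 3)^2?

-187

Compute the successive derivatives at the expansion point and divide by k!.
[(s - 3)^0] = -139;  [(s - 3)^1] = -256;  [(s - 3)^2] = -187.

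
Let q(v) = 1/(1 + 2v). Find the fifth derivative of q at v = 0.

-3840

From the series, [v^5] q = -32; multiply by 5! = 120 to get -3840.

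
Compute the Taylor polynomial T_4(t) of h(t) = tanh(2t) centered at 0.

-8*t^3/3 + 2*t

h(0) = 0
h′(0) = 2
h′′(0) = 0
h′′′(0) = -16
h^(4)(0) = 0
Dividing each by k! gives the coefficients c_0, ..., c_4.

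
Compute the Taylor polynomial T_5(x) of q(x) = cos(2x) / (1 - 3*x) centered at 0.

Use 1/(1 - r) = Σ r^k on the denominator, then take the Cauchy product.
q(0) = 1
q′(0) = 3
q′′(0) = 14
q′′′(0) = 126
q^(4)(0) = 1528
q^(5)(0) = 22920
The Taylor polynomial is Σ q^(k)(0)/k! · x^k.

191*x^5 + 191*x^4/3 + 21*x^3 + 7*x^2 + 3*x + 1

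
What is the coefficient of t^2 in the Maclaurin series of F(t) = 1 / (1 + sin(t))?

Expand as Σ (-1)^k u^k with u equal to the inner function's series.
F(0) = 1
F′(0) = -1
F′′(0) = 2
So c_2 = F′′(0)/2! = 1.

1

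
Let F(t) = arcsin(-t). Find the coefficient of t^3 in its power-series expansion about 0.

-1/6

F(0) = 0
F′(0) = -1
F′′(0) = 0
F′′′(0) = -1
Dividing each by k! gives the coefficients c_0, ..., c_3.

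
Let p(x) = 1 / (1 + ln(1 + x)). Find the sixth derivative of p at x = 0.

Use the geometric series for the reciprocal, then substitute.
The coefficient of x^6 in the expansion is 3289/360, so p^(6)(0) = 6! * (3289/360) = 6578.

6578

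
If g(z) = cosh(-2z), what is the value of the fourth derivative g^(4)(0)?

The coefficient of z^4 in the expansion is 2/3, so g^(4)(0) = 4! * (2/3) = 16.

16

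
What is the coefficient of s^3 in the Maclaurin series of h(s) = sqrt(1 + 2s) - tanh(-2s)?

Combine the two series term by term.
h(0) = 1
h′(0) = 3
h′′(0) = -1
h′′′(0) = -13
So c_3 = h′′′(0)/3! = -13/6.

-13/6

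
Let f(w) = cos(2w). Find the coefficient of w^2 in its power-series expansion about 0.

f(0) = 1
f′(0) = 0
f′′(0) = -4
So c_2 = f′′(0)/2! = -2.

-2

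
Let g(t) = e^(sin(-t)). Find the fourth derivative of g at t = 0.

Let u equal the inner series; expand the outer function in u and truncate.
From the series, [t^4] g = -1/8; multiply by 4! = 24 to get -3.

-3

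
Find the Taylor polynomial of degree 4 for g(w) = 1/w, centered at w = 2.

(w - 2)^4/32 - (w - 2)^3/16 + (w - 2)^2/8 - (w - 2)/4 + 1/2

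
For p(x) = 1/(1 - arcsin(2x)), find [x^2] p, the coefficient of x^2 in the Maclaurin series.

Substitute the inner expansion into the outer series and collect powers.
p(0) = 1
p′(0) = 2
p′′(0) = 8
Then c_k = p^(k)(0)/k! gives each Taylor coefficient.

4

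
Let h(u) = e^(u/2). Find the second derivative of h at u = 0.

1/4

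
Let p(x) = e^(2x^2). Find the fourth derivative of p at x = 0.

From the series, [x^4] p = 2; multiply by 4! = 24 to get 48.

48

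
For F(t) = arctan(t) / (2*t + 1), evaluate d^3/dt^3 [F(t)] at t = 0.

Use 1/(1 - r) = Σ r^k on the denominator, then take the Cauchy product.
The coefficient of t^3 in the expansion is 11/3, so F′′′(0) = 3! * (11/3) = 22.

22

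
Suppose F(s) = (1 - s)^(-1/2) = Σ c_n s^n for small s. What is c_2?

3/8

[s^0] = 1;  [s^1] = 1/2;  [s^2] = 3/8.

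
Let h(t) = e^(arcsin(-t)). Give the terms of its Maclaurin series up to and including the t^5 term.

Let u equal the inner series; expand the outer function in u and truncate.
h(0) = 1
h′(0) = -1
h′′(0) = 1
h′′′(0) = -2
h^(4)(0) = 5
h^(5)(0) = -20

-t^5/6 + 5*t^4/24 - t^3/3 + t^2/2 - t + 1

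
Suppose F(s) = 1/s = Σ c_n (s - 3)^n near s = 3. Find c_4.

1/243

F(3) = 1/3
F′(3) = -1/9
F′′(3) = 2/27
F′′′(3) = -2/27
F^(4)(3) = 8/81
Then c_k = F^(k)(3)/k! gives each Taylor coefficient.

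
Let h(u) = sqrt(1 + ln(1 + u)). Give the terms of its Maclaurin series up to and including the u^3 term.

17*u^3/48 - 3*u^2/8 + u/2 + 1

Substitute the inner expansion into the outer series and collect powers.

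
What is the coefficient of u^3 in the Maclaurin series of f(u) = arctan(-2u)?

8/3

Differentiate repeatedly and evaluate at the center.
f(0) = 0
f′(0) = -2
f′′(0) = 0
f′′′(0) = 16
So c_3 = f′′′(0)/3! = 8/3.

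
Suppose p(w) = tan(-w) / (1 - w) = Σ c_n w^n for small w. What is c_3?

Multiply the two series term by term and collect like powers.
[w^0] = 0;  [w^1] = -1;  [w^2] = -1;  [w^3] = -4/3.

-4/3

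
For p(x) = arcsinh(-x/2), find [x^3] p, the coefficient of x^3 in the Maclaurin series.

Compute the successive derivatives at the expansion point and divide by k!.
[x^0] = 0;  [x^1] = -1/2;  [x^2] = 0;  [x^3] = 1/48.
So c_3 = p′′′(0)/3! = 1/48.

1/48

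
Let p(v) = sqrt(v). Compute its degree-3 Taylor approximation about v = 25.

(v - 25)^3/50000 - (v - 25)^2/1000 + (v - 25)/10 + 5

p(25) = 5
p′(25) = 1/10
p′′(25) = -1/500
p′′′(25) = 3/25000
Dividing each by k! gives the coefficients c_0, ..., c_3.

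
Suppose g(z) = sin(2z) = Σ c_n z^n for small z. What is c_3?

-4/3

[z^0] = 0;  [z^1] = 2;  [z^2] = 0;  [z^3] = -4/3.
So c_3 = g′′′(0)/3! = -4/3.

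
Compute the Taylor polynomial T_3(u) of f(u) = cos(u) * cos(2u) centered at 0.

1 - 5*u^2/2

Expand each factor separately, then convolve coefficients.
f(0) = 1
f′(0) = 0
f′′(0) = -5
f′′′(0) = 0
Dividing each by k! gives the coefficients c_0, ..., c_3.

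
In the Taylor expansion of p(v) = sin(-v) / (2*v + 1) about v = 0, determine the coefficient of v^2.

Multiply the numerator's expansion by the denominator's geometric series.
p(0) = 0
p′(0) = -1
p′′(0) = 4
Dividing each by k! gives the coefficients c_0, ..., c_2.

2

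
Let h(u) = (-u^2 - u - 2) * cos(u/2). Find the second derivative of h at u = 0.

Distribute the polynomial across the series and collect like powers.
From the series, [u^2] h = -3/4; multiply by 2! = 2 to get -3/2.

-3/2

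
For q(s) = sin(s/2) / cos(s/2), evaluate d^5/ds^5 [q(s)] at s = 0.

Invert the denominator's series and multiply.
The coefficient of s^5 in the expansion is 1/240, so q^(5)(0) = 5! * (1/240) = 1/2.

1/2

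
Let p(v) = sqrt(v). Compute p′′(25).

-1/500

The coefficient of (v - 25)^2 in the expansion is -1/1000, so p′′(25) = 2! * (-1/1000) = -1/500.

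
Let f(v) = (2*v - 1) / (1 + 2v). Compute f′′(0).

-16

Multiply each power in the prefactor through the base expansion.
The coefficient of v^2 in the expansion is -8, so f′′(0) = 2! * (-8) = -16.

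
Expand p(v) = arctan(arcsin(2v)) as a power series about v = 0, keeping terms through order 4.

-4*v^3/3 + 2*v

Let u equal the inner series; expand the outer function in u and truncate.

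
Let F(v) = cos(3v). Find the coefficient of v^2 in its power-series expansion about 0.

[v^0] = 1;  [v^1] = 0;  [v^2] = -9/2.
So c_2 = F′′(0)/2! = -9/2.

-9/2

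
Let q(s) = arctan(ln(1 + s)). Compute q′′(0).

Compose series: expand the inner function first, then feed it into the outer expansion.
The coefficient of s^2 in the expansion is -1/2, so q′′(0) = 2! * (-1/2) = -1.

-1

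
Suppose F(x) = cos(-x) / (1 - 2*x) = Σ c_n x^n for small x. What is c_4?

Expand 1/(denominator) as a geometric series and multiply by the numerator's series.
[x^0] = 1;  [x^1] = 2;  [x^2] = 7/2;  [x^3] = 7;  [x^4] = 337/24.

337/24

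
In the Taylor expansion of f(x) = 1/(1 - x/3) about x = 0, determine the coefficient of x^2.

1/9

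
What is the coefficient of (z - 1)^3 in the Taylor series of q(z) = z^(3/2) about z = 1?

Differentiate repeatedly and evaluate at the center.
q(1) = 1
q′(1) = 3/2
q′′(1) = 3/4
q′′′(1) = -3/8
Then c_k = q^(k)(1)/k! gives each Taylor coefficient.

-1/16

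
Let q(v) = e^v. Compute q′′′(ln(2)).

2

The coefficient of (v - ln(2))^3 in the expansion is 1/3, so q′′′(ln(2)) = 3! * (1/3) = 2.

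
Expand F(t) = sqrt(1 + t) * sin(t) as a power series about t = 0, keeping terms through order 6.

27*t^6/1280 - 19*t^5/1920 - t^4/48 - 7*t^3/24 + t^2/2 + t

Expand each factor separately, then convolve coefficients.
[t^0] = 0;  [t^1] = 1;  [t^2] = 1/2;  [t^3] = -7/24;  [t^4] = -1/48;  [t^5] = -19/1920;  [t^6] = 27/1280.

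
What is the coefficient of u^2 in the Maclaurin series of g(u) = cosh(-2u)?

[u^0] = 1;  [u^1] = 0;  [u^2] = 2.
So c_2 = g′′(0)/2! = 2.

2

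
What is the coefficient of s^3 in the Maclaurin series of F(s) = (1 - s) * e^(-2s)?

-10/3

Shift and add copies of the series according to the polynomial's terms.
F(0) = 1
F′(0) = -3
F′′(0) = 8
F′′′(0) = -20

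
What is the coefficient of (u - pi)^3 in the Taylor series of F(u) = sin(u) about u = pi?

1/6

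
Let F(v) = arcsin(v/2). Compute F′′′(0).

1/8

Differentiate repeatedly and evaluate at the center.
The coefficient of v^3 in the expansion is 1/48, so F′′′(0) = 3! * (1/48) = 1/8.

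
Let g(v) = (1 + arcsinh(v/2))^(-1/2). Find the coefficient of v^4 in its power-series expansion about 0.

19/2048

Plug the Maclaurin series of the inner function into that of the outer and collect terms.
g(0) = 1
g′(0) = -1/4
g′′(0) = 3/16
g′′′(0) = -11/64
g^(4)(0) = 57/256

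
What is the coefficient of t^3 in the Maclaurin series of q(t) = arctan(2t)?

-8/3

q(0) = 0
q′(0) = 2
q′′(0) = 0
q′′′(0) = -16
So c_3 = q′′′(0)/3! = -8/3.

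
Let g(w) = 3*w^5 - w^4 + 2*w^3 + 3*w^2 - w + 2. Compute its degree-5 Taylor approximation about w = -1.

Apply the Taylor formula c_k = f^(k)(a)/k!.
[(w + 1)^0] = 0;  [(w + 1)^1] = 18;  [(w + 1)^2] = -39;  [(w + 1)^3] = 36;  [(w + 1)^4] = -16;  [(w + 1)^5] = 3.

3*(w + 1)^5 - 16*(w + 1)^4 + 36*(w + 1)^3 - 39*(w + 1)^2 + 18*(w + 1)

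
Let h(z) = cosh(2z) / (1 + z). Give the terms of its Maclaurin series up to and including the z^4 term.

11*z^4/3 - 3*z^3 + 3*z^2 - z + 1

Multiply the two series term by term and collect like powers.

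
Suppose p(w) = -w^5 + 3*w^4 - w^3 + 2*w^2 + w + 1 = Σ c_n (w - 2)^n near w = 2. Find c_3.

[(w - 2)^0] = 19;  [(w - 2)^1] = 13;  [(w - 2)^2] = -12;  [(w - 2)^3] = -17.

-17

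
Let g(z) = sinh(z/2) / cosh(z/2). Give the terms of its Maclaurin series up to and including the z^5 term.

Invert the denominator's series and multiply.

z^5/240 - z^3/24 + z/2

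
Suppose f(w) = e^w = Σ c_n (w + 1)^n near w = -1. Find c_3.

f(-1) = e^(-1)
f′(-1) = e^(-1)
f′′(-1) = e^(-1)
f′′′(-1) = e^(-1)

e^(-1)/6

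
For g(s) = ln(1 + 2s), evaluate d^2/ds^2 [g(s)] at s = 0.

From the series, [s^2] g = -2; multiply by 2! = 2 to get -4.

-4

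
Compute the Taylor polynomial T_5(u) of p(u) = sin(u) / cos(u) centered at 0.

2*u^5/15 + u^3/3 + u

Invert the denominator's series and multiply.
[u^0] = 0;  [u^1] = 1;  [u^2] = 0;  [u^3] = 1/3;  [u^4] = 0;  [u^5] = 2/15.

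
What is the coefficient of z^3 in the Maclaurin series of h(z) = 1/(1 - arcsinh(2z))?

Plug the Maclaurin series of the inner function into that of the outer and collect terms.
[z^0] = 1;  [z^1] = 2;  [z^2] = 4;  [z^3] = 20/3.
So c_3 = h′′′(0)/3! = 20/3.

20/3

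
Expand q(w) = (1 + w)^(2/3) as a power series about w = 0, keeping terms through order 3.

4*w^3/81 - w^2/9 + 2*w/3 + 1

[w^0] = 1;  [w^1] = 2/3;  [w^2] = -1/9;  [w^3] = 4/81.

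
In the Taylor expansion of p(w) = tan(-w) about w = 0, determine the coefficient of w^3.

-1/3

[w^0] = 0;  [w^1] = -1;  [w^2] = 0;  [w^3] = -1/3.
So c_3 = p′′′(0)/3! = -1/3.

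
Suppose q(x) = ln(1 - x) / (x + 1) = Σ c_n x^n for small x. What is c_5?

Use 1/(1 - r) = Σ r^k on the denominator, then take the Cauchy product.
q(0) = 0
q′(0) = -1
q′′(0) = 1
q′′′(0) = -5
q^(4)(0) = 14
q^(5)(0) = -94
Dividing each by k! gives the coefficients c_0, ..., c_5.

-47/60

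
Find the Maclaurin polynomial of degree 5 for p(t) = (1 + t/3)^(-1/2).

-7*t^5/6912 + 35*t^4/10368 - 5*t^3/432 + t^2/24 - t/6 + 1

Apply the Taylor formula c_k = f^(k)(a)/k!.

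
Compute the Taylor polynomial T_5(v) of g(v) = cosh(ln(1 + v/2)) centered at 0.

Let u equal the inner series; expand the outer function in u and truncate.

-v^5/64 + v^4/32 - v^3/16 + v^2/8 + 1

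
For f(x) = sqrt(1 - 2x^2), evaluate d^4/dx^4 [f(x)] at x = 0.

The coefficient of x^4 in the expansion is -1/2, so f^(4)(0) = 4! * (-1/2) = -12.

-12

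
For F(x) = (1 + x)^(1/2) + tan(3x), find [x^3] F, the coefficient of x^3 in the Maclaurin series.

Combine the two series term by term.

145/16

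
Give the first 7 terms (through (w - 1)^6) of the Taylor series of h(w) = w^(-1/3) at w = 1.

h(1) = 1
h′(1) = -1/3
h′′(1) = 4/9
h′′′(1) = -28/27
h^(4)(1) = 280/81
h^(5)(1) = -3640/243
h^(6)(1) = 58240/729
Then c_k = h^(k)(1)/k! gives each Taylor coefficient.

728*(w - 1)^6/6561 - 91*(w - 1)^5/729 + 35*(w - 1)^4/243 - 14*(w - 1)^3/81 + 2*(w - 1)^2/9 - (w - 1)/3 + 1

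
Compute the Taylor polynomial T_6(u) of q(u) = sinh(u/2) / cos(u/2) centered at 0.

3*u^5/320 + u^3/12 + u/2

Invert the denominator's series and multiply.
q(0) = 0
q′(0) = 1/2
q′′(0) = 0
q′′′(0) = 1/2
q^(4)(0) = 0
q^(5)(0) = 9/8
q^(6)(0) = 0
Then c_k = q^(k)(0)/k! gives each Taylor coefficient.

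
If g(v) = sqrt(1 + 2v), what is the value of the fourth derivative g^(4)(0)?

Apply the Taylor formula c_k = f^(k)(a)/k!.
The coefficient of v^4 in the expansion is -5/8, so g^(4)(0) = 4! * (-5/8) = -15.

-15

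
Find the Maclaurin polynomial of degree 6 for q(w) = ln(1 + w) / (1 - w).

37*w^6/60 + 47*w^5/60 + 7*w^4/12 + 5*w^3/6 + w^2/2 + w

Expand 1/(denominator) as a geometric series and multiply by the numerator's series.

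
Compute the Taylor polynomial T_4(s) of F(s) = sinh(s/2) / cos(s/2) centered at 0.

s^3/12 + s/2

Divide the numerator series by the denominator series (power-series long division).
F(0) = 0
F′(0) = 1/2
F′′(0) = 0
F′′′(0) = 1/2
F^(4)(0) = 0
The Taylor polynomial is Σ F^(k)(0)/k! · s^k.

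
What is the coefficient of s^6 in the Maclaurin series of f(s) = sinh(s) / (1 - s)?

47/40

Take the Cauchy product of the two expansions.
So c_6 = f^(6)(0)/6! = 47/40.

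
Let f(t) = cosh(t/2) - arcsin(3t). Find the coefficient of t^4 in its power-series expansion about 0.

1/384

Add the two expansions coefficient-wise.
[t^0] = 1;  [t^1] = -3;  [t^2] = 1/8;  [t^3] = -9/2;  [t^4] = 1/384.
So c_4 = f^(4)(0)/4! = 1/384.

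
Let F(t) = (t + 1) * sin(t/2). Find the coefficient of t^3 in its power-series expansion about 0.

-1/48

Shift and add copies of the series according to the polynomial's terms.
F(0) = 0
F′(0) = 1/2
F′′(0) = 1
F′′′(0) = -1/8
So c_3 = F′′′(0)/3! = -1/48.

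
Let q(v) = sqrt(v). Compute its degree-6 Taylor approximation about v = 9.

-7*(v - 9)^6/60466176 + 7*(v - 9)^5/5038848 - 5*(v - 9)^4/279936 + (v - 9)^3/3888 - (v - 9)^2/216 + (v - 9)/6 + 3

q(9) = 3
q′(9) = 1/6
q′′(9) = -1/108
q′′′(9) = 1/648
q^(4)(9) = -5/11664
q^(5)(9) = 35/209952
q^(6)(9) = -35/419904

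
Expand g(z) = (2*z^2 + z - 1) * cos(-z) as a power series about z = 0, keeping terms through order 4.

-25*z^4/24 - z^3/2 + 5*z^2/2 + z - 1

Distribute the polynomial across the series and collect like powers.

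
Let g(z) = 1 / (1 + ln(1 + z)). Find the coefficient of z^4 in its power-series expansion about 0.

Write 1/(1+u) = 1 - u + u^2 - u^3 + ... and substitute the series for u.
g(0) = 1
g′(0) = -1
g′′(0) = 3
g′′′(0) = -14
g^(4)(0) = 88

11/3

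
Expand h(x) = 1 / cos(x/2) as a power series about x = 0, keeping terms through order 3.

x^2/8 + 1

Invert the denominator's series and multiply.
h(0) = 1
h′(0) = 0
h′′(0) = 1/4
h′′′(0) = 0
Dividing each by k! gives the coefficients c_0, ..., c_3.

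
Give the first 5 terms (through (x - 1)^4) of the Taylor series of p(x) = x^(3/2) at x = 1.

p(1) = 1
p′(1) = 3/2
p′′(1) = 3/4
p′′′(1) = -3/8
p^(4)(1) = 9/16

3*(x - 1)^4/128 - (x - 1)^3/16 + 3*(x - 1)^2/8 + 3*(x - 1)/2 + 1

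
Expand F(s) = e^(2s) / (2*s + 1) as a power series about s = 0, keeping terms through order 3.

-8*s^3/3 + 2*s^2 + 1

Multiply the numerator's expansion by the denominator's geometric series.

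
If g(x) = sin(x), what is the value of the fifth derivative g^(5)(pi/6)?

sqrt(3)/2

Use the known series and substitute for the argument.
The coefficient of (x - pi/6)^5 in the expansion is sqrt(3)/240, so g^(5)(pi/6) = 5! * (sqrt(3)/240) = sqrt(3)/2.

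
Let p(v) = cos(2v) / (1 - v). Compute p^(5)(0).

-40

Multiply the numerator's expansion by the denominator's geometric series.
The coefficient of v^5 in the expansion is -1/3, so p^(5)(0) = 5! * (-1/3) = -40.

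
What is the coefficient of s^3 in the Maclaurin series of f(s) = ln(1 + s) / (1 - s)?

5/6

Use 1/(1 - r) = Σ r^k on the denominator, then take the Cauchy product.
[s^0] = 0;  [s^1] = 1;  [s^2] = 1/2;  [s^3] = 5/6.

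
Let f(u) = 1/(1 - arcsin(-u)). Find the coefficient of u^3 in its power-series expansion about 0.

Compose series: expand the inner function first, then feed it into the outer expansion.
f(0) = 1
f′(0) = -1
f′′(0) = 2
f′′′(0) = -7
Dividing each by k! gives the coefficients c_0, ..., c_3.

-7/6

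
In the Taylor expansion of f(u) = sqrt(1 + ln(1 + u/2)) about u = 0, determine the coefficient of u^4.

Substitute the inner expansion into the outer series and collect powers.
[u^0] = 1;  [u^1] = 1/4;  [u^2] = -3/32;  [u^3] = 17/384;  [u^4] = -143/6144.

-143/6144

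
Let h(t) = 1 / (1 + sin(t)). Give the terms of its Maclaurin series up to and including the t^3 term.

-5*t^3/6 + t^2 - t + 1

Write 1/(1+u) = 1 - u + u^2 - u^3 + ... and substitute the series for u.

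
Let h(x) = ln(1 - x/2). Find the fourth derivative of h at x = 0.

-3/8

Differentiate repeatedly and evaluate at the center.
The coefficient of x^4 in the expansion is -1/64, so h^(4)(0) = 4! * (-1/64) = -3/8.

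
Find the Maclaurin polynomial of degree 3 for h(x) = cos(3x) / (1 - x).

Multiply the two series term by term and collect like powers.
h(0) = 1
h′(0) = 1
h′′(0) = -7
h′′′(0) = -21
Then c_k = h^(k)(0)/k! gives each Taylor coefficient.

-7*x^3/2 - 7*x^2/2 + x + 1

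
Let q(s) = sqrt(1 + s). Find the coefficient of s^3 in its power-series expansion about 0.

1/16

q(0) = 1
q′(0) = 1/2
q′′(0) = -1/4
q′′′(0) = 3/8
So c_3 = q′′′(0)/3! = 1/16.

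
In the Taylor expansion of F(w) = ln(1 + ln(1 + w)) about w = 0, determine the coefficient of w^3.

7/6

Plug the Maclaurin series of the inner function into that of the outer and collect terms.
F(0) = 0
F′(0) = 1
F′′(0) = -2
F′′′(0) = 7
So c_3 = F′′′(0)/3! = 7/6.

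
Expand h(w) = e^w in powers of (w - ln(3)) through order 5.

(w - ln(3))^5/40 + (w - ln(3))^4/8 + (w - ln(3))^3/2 + 3*(w - ln(3))^2/2 + 3*(w - ln(3)) + 3

Use the known series and substitute for the argument.
h(ln(3)) = 3
h′(ln(3)) = 3
h′′(ln(3)) = 3
h′′′(ln(3)) = 3
h^(4)(ln(3)) = 3
h^(5)(ln(3)) = 3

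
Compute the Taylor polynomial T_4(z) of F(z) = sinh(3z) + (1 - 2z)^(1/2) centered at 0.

-5*z^4/8 + 4*z^3 - z^2/2 + 2*z + 1

Combine the two series term by term.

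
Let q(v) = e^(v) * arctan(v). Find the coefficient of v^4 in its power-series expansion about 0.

-1/6

Write out both Maclaurin series and multiply, keeping only the needed powers.
[v^0] = 0;  [v^1] = 1;  [v^2] = 1;  [v^3] = 1/6;  [v^4] = -1/6.
So c_4 = q^(4)(0)/4! = -1/6.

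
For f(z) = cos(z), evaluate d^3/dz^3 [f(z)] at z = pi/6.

1/2

The coefficient of (z - pi/6)^3 in the expansion is 1/12, so f′′′(pi/6) = 3! * (1/12) = 1/2.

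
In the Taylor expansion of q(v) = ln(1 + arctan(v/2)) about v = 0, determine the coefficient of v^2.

-1/8

Substitute the inner expansion into the outer series and collect powers.
q(0) = 0
q′(0) = 1/2
q′′(0) = -1/4
Dividing each by k! gives the coefficients c_0, ..., c_2.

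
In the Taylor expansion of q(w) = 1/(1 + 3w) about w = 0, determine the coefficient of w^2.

9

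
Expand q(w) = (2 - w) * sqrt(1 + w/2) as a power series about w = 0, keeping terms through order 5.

Multiply each power in the prefactor through the base expansion.
q(0) = 2
q′(0) = -1/2
q′′(0) = -5/8
q′′′(0) = 9/32
q^(4)(0) = -39/128
q^(5)(0) = 255/512
Dividing each by k! gives the coefficients c_0, ..., c_5.

17*w^5/4096 - 13*w^4/1024 + 3*w^3/64 - 5*w^2/16 - w/2 + 2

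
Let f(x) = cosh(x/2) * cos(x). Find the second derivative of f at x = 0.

Take the Cauchy product of the two expansions.
From the series, [x^2] f = -3/8; multiply by 2! = 2 to get -3/4.

-3/4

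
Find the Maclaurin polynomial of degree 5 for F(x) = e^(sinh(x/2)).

x^5/320 + 5*x^4/384 + x^3/24 + x^2/8 + x/2 + 1

Let u equal the inner series; expand the outer function in u and truncate.
[x^0] = 1;  [x^1] = 1/2;  [x^2] = 1/8;  [x^3] = 1/24;  [x^4] = 5/384;  [x^5] = 1/320.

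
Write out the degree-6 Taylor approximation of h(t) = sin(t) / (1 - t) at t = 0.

101*t^6/120 + 101*t^5/120 + 5*t^4/6 + 5*t^3/6 + t^2 + t

Multiply the numerator's expansion by the denominator's geometric series.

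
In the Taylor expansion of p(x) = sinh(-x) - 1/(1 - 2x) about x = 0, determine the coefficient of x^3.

Add the two expansions coefficient-wise.
p(0) = -1
p′(0) = -3
p′′(0) = -8
p′′′(0) = -49
Dividing each by k! gives the coefficients c_0, ..., c_3.

-49/6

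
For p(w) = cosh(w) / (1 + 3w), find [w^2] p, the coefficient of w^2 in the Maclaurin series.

Multiply the two series term by term and collect like powers.

19/2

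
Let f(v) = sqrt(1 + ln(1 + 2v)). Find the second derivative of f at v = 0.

-3

Let u equal the inner series; expand the outer function in u and truncate.
From the series, [v^2] f = -3/2; multiply by 2! = 2 to get -3.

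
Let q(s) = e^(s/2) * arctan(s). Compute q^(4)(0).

-7/2

Take the Cauchy product of the two expansions.
From the series, [s^4] q = -7/48; multiply by 4! = 24 to get -7/2.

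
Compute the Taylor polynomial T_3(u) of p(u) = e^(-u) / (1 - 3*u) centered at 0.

58*u^3/3 + 13*u^2/2 + 2*u + 1

Expand 1/(denominator) as a geometric series and multiply by the numerator's series.
p(0) = 1
p′(0) = 2
p′′(0) = 13
p′′′(0) = 116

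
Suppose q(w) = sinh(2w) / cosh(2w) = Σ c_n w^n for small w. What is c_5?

64/15

Divide the numerator series by the denominator series (power-series long division).
q(0) = 0
q′(0) = 2
q′′(0) = 0
q′′′(0) = -16
q^(4)(0) = 0
q^(5)(0) = 512
The Taylor polynomial is Σ q^(k)(0)/k! · w^k.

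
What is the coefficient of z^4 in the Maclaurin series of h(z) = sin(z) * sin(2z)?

Multiply the two series term by term and collect like powers.
h(0) = 0
h′(0) = 0
h′′(0) = 4
h′′′(0) = 0
h^(4)(0) = -40
So c_4 = h^(4)(0)/4! = -5/3.

-5/3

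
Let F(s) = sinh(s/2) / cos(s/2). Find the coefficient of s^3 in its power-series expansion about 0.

Divide the numerator series by the denominator series (power-series long division).
F(0) = 0
F′(0) = 1/2
F′′(0) = 0
F′′′(0) = 1/2
The Taylor polynomial is Σ F^(k)(0)/k! · s^k.

1/12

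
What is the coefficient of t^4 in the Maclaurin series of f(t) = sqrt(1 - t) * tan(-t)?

11/48

Take the Cauchy product of the two expansions.
So c_4 = f^(4)(0)/4! = 11/48.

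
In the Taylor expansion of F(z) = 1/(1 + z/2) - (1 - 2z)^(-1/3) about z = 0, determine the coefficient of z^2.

-23/36

Expand each term separately and add.
[z^0] = 0;  [z^1] = -7/6;  [z^2] = -23/36.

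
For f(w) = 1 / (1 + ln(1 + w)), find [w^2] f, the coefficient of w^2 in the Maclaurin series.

3/2

Use the geometric series for the reciprocal, then substitute.
[w^0] = 1;  [w^1] = -1;  [w^2] = 3/2.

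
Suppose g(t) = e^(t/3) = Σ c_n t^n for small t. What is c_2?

[t^0] = 1;  [t^1] = 1/3;  [t^2] = 1/18.

1/18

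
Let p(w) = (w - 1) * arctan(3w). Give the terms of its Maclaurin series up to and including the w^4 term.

Shift and add copies of the series according to the polynomial's terms.
p(0) = 0
p′(0) = -3
p′′(0) = 6
p′′′(0) = 54
p^(4)(0) = -216

-9*w^4 + 9*w^3 + 3*w^2 - 3*w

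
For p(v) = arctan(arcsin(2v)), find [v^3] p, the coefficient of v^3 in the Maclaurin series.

-4/3

Compose series: expand the inner function first, then feed it into the outer expansion.
[v^0] = 0;  [v^1] = 2;  [v^2] = 0;  [v^3] = -4/3.
So c_3 = p′′′(0)/3! = -4/3.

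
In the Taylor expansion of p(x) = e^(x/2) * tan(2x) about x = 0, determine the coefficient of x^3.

Expand each factor separately, then convolve coefficients.
[x^0] = 0;  [x^1] = 2;  [x^2] = 1;  [x^3] = 35/12.
So c_3 = p′′′(0)/3! = 35/12.

35/12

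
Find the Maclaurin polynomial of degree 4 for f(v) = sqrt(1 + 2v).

-5*v^4/8 + v^3/2 - v^2/2 + v + 1

[v^0] = 1;  [v^1] = 1;  [v^2] = -1/2;  [v^3] = 1/2;  [v^4] = -5/8.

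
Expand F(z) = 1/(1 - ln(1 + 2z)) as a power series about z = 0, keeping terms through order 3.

Substitute the inner expansion into the outer series and collect powers.

8*z^3/3 + 2*z^2 + 2*z + 1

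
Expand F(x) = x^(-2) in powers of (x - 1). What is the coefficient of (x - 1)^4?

5

[(x - 1)^0] = 1;  [(x - 1)^1] = -2;  [(x - 1)^2] = 3;  [(x - 1)^3] = -4;  [(x - 1)^4] = 5.
So c_4 = F^(4)(1)/4! = 5.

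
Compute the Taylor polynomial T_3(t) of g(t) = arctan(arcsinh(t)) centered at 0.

-t^3/2 + t

Plug the Maclaurin series of the inner function into that of the outer and collect terms.
[t^0] = 0;  [t^1] = 1;  [t^2] = 0;  [t^3] = -1/2.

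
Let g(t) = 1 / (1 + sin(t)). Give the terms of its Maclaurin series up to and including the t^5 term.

-61*t^5/120 + 2*t^4/3 - 5*t^3/6 + t^2 - t + 1

Expand as Σ (-1)^k u^k with u equal to the inner function's series.
g(0) = 1
g′(0) = -1
g′′(0) = 2
g′′′(0) = -5
g^(4)(0) = 16
g^(5)(0) = -61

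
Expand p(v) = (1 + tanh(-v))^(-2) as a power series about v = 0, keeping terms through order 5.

Plug the Maclaurin series of the inner function into that of the outer and collect terms.
[v^0] = 1;  [v^1] = 2;  [v^2] = 3;  [v^3] = 10/3;  [v^4] = 3;  [v^5] = 34/15.

34*v^5/15 + 3*v^4 + 10*v^3/3 + 3*v^2 + 2*v + 1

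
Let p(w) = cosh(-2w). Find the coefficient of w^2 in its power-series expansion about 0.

2

p(0) = 1
p′(0) = 0
p′′(0) = 4
So c_2 = p′′(0)/2! = 2.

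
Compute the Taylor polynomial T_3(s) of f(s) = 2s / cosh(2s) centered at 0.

Divide the numerator series by the denominator series (power-series long division).
[s^0] = 0;  [s^1] = 2;  [s^2] = 0;  [s^3] = -4.

-4*s^3 + 2*s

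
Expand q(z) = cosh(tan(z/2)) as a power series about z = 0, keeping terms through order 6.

59*z^6/15360 + 3*z^4/128 + z^2/8 + 1

Let u equal the inner series; expand the outer function in u and truncate.
q(0) = 1
q′(0) = 0
q′′(0) = 1/4
q′′′(0) = 0
q^(4)(0) = 9/16
q^(5)(0) = 0
q^(6)(0) = 177/64
The Taylor polynomial is Σ q^(k)(0)/k! · z^k.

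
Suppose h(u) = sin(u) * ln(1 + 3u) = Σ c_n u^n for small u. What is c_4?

17/2

Expand each factor separately, then convolve coefficients.
h(0) = 0
h′(0) = 0
h′′(0) = 6
h′′′(0) = -27
h^(4)(0) = 204
Dividing each by k! gives the coefficients c_0, ..., c_4.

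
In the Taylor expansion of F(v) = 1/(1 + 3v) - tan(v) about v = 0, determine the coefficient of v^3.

-82/3

Add the two expansions coefficient-wise.
F(0) = 1
F′(0) = -4
F′′(0) = 18
F′′′(0) = -164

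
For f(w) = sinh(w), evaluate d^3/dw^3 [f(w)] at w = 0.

Compute the successive derivatives at the expansion point and divide by k!.
The coefficient of w^3 in the expansion is 1/6, so f′′′(0) = 3! * (1/6) = 1.

1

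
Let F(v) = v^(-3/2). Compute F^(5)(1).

The coefficient of (v - 1)^5 in the expansion is -693/256, so F^(5)(1) = 5! * (-693/256) = -10395/32.

-10395/32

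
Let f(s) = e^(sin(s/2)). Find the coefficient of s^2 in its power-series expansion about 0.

1/8

Substitute the inner expansion into the outer series and collect powers.
f(0) = 1
f′(0) = 1/2
f′′(0) = 1/4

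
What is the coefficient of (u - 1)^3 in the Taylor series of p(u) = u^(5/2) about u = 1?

Apply the Taylor formula c_k = f^(k)(a)/k!.
p(1) = 1
p′(1) = 5/2
p′′(1) = 15/4
p′′′(1) = 15/8
So c_3 = p′′′(1)/3! = 5/16.

5/16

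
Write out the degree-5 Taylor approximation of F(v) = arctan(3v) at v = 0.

243*v^5/5 - 9*v^3 + 3*v

F(0) = 0
F′(0) = 3
F′′(0) = 0
F′′′(0) = -54
F^(4)(0) = 0
F^(5)(0) = 5832
Then c_k = F^(k)(0)/k! gives each Taylor coefficient.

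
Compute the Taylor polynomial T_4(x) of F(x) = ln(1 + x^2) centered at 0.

-x^4/2 + x^2

Differentiate repeatedly and evaluate at the center.
F(0) = 0
F′(0) = 0
F′′(0) = 2
F′′′(0) = 0
F^(4)(0) = -12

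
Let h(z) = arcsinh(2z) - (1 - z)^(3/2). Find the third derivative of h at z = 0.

-67/8

Expand each term separately and add.
The coefficient of z^3 in the expansion is -67/48, so h′′′(0) = 3! * (-67/48) = -67/8.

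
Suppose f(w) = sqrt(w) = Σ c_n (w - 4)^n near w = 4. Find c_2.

-1/64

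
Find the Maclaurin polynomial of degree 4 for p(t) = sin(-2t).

4*t^3/3 - 2*t

Use the known series and substitute for the argument.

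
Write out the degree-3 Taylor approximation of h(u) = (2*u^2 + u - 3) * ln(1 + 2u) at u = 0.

Multiply each power in the prefactor through the base expansion.
h(0) = 0
h′(0) = -6
h′′(0) = 16
h′′′(0) = -36

-6*u^3 + 8*u^2 - 6*u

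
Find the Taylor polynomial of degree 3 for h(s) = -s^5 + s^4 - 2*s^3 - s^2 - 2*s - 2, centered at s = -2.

-50*(s + 2)^3 + 115*(s + 2)^2 - 134*(s + 2) + 62

[(s + 2)^0] = 62;  [(s + 2)^1] = -134;  [(s + 2)^2] = 115;  [(s + 2)^3] = -50.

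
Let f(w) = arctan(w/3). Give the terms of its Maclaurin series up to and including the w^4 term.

-w^3/81 + w/3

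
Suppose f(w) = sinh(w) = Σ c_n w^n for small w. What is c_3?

1/6

f(0) = 0
f′(0) = 1
f′′(0) = 0
f′′′(0) = 1
So c_3 = f′′′(0)/3! = 1/6.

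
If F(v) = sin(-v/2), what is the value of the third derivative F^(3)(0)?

1/8

The coefficient of v^3 in the expansion is 1/48, so F′′′(0) = 3! * (1/48) = 1/8.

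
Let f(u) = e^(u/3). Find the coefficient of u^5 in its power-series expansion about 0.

1/29160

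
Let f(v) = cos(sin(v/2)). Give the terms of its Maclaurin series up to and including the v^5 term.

5*v^4/384 - v^2/8 + 1

Plug the Maclaurin series of the inner function into that of the outer and collect terms.
[v^0] = 1;  [v^1] = 0;  [v^2] = -1/8;  [v^3] = 0;  [v^4] = 5/384;  [v^5] = 0.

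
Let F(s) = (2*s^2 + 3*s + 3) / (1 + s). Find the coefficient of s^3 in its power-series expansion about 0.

-2

Shift and add copies of the series according to the polynomial's terms.
F(0) = 3
F′(0) = 0
F′′(0) = 4
F′′′(0) = -12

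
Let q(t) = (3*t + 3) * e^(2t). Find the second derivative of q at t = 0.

24

Multiply each power in the prefactor through the base expansion.
From the series, [t^2] q = 12; multiply by 2! = 2 to get 24.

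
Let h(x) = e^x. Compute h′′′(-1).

e^(-1)

From the series, [(x + 1)^3] h = e^(-1)/6; multiply by 3! = 6 to get e^(-1).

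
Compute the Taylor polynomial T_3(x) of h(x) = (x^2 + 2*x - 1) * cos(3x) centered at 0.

Shift and add copies of the series according to the polynomial's terms.
h(0) = -1
h′(0) = 2
h′′(0) = 11
h′′′(0) = -54

-9*x^3 + 11*x^2/2 + 2*x - 1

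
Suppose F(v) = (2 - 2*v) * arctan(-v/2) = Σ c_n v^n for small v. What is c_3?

1/12

Shift and add copies of the series according to the polynomial's terms.
F(0) = 0
F′(0) = -1
F′′(0) = 2
F′′′(0) = 1/2
Then c_k = F^(k)(0)/k! gives each Taylor coefficient.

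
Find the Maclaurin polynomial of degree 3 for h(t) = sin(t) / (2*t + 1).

Multiply the numerator's expansion by the denominator's geometric series.
h(0) = 0
h′(0) = 1
h′′(0) = -4
h′′′(0) = 23
Dividing each by k! gives the coefficients c_0, ..., c_3.

23*t^3/6 - 2*t^2 + t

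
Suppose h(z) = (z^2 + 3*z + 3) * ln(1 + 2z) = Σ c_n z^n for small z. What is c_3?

Shift and add copies of the series according to the polynomial's terms.
[z^0] = 0;  [z^1] = 6;  [z^2] = 0;  [z^3] = 4.
So c_3 = h′′′(0)/3! = 4.

4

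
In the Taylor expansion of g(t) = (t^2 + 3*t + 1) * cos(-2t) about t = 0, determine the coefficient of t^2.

-1

Distribute the polynomial across the series and collect like powers.
g(0) = 1
g′(0) = 3
g′′(0) = -2
Dividing each by k! gives the coefficients c_0, ..., c_2.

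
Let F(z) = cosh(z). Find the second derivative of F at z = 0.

From the series, [z^2] F = 1/2; multiply by 2! = 2 to get 1.

1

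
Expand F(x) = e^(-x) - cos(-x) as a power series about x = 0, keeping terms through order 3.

Add the two expansions coefficient-wise.
[x^0] = 0;  [x^1] = -1;  [x^2] = 1;  [x^3] = -1/6.

-x^3/6 + x^2 - x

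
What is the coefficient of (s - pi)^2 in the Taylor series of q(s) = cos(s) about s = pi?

1/2

q(pi) = -1
q′(pi) = 0
q′′(pi) = 1
The Taylor polynomial is Σ q^(k)(pi)/k! · (s - pi)^k.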